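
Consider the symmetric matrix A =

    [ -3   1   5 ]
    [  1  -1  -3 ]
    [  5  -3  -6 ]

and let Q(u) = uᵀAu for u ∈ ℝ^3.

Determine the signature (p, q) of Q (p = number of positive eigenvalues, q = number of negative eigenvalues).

Applying the same elementary operations to the rows and columns of A produces a congruent diagonal matrix with entries -3, -2/3, 5.
So there are 1 positive, 2 negative pivots.

(1, 2)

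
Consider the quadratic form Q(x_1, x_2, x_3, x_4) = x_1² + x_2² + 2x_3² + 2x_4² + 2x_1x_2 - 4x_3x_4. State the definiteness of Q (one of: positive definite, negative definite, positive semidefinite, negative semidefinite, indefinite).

The symmetric matrix is A = [[1, 1, 0, 0], [1, 1, 0, 0], [0, 0, 2, -2], [0, 0, -2, 2]].
Applying the same elementary operations to the rows and columns of A produces a congruent diagonal matrix with entries 1, 0, 2, 0.
So there are 2 positive, 2 zero pivots.
Hence Q is positive semidefinite.

positive semidefinite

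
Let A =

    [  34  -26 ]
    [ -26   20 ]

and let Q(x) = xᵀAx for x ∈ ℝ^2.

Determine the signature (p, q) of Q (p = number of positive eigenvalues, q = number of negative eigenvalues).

(2, 0)

Row-reducing A symmetrically gives the diagonal entries 34, 2/17.
So there are 2 positive pivots.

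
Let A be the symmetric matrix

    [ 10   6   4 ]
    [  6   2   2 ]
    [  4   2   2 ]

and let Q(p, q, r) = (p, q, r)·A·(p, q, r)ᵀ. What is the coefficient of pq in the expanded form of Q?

12

The coefficient of pq is A[1,2] + A[2,1] = 2·6 = 12.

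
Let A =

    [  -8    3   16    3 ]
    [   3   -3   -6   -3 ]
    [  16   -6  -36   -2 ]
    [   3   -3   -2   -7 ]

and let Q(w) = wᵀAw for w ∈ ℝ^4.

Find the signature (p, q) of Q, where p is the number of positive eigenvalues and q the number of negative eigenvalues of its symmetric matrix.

(0, 3)

Congruent diagonalization of A (simultaneous row and column reduction) yields pivots -8, -15/8, -4, 0.
So there are 3 negative, 1 zero pivots.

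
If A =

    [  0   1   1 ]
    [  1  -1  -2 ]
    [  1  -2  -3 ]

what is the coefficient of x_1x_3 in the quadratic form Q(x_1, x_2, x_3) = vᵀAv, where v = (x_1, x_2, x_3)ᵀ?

The coefficient of x_1x_3 is A[1,3] + A[3,1] = 2·1 = 2.

2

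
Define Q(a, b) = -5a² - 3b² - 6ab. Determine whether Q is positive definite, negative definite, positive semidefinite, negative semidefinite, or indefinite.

negative definite

The symmetric matrix of Q is A = [[-5, -3], [-3, -3]].
Leading principal minors: Δ_1 = -5, Δ_2 = 6.
The signs alternate starting with Δ_1 < 0, so by Sylvester's criterion Q is negative definite.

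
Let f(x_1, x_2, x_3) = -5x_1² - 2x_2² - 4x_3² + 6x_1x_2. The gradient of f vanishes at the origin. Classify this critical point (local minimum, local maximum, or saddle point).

local maximum

The Hessian at the origin is H = [[-10, 6, 0], [6, -4, 0], [0, 0, -8]].
Row-reducing H symmetrically gives the diagonal entries -10, -2/5, -8.
Counting signs: 3 negative.
H is negative definite, so the origin is a strict local maximum.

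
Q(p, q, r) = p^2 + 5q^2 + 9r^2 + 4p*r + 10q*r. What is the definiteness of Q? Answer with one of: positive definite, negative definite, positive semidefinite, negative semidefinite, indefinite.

The associated matrix is A = [[1, 0, 2], [0, 5, 5], [2, 5, 9]].
Row-reducing A symmetrically gives the diagonal entries 1, 5, 0.
That gives 2 positive, 1 zero pivots.
Hence Q is positive semidefinite.

positive semidefinite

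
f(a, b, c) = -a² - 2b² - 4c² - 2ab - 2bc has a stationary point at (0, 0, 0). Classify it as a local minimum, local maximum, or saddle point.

local maximum

The Hessian at the origin is H = [[-2, -2, 0], [-2, -4, -2], [0, -2, -8]].
Row-reducing H symmetrically gives the diagonal entries -2, -2, -6.
So there are 3 negative pivots.
H is negative definite, so the origin is a strict local maximum.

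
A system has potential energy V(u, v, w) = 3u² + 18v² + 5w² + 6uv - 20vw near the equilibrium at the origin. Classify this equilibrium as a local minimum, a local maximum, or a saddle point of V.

saddle point

The Hessian at the origin is H = [[6, 6, 0], [6, 36, -20], [0, -20, 10]].
An LDLᵀ factorisation of H has diagonal entries 6, 30, -10/3.
That gives 2 positive, 1 negative pivots.
H is indefinite, so the origin is a saddle point.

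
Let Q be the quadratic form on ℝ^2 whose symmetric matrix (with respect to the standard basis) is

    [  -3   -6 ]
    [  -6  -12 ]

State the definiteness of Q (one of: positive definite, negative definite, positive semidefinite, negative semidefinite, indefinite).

negative semidefinite

Symmetric row and column elimination reduces A to a congruent diagonal form with pivots -3, 0.
That gives 1 negative, 1 zero pivots.
Hence Q is negative semidefinite.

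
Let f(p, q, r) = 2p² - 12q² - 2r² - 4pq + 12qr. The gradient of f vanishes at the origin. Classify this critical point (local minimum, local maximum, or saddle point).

The Hessian at the origin is H = [[4, -4, 0], [-4, -24, 12], [0, 12, -4]].
An LDLᵀ factorisation of H has diagonal entries 4, -28, 8/7.
So there are 2 positive, 1 negative pivots.
H is indefinite, so the origin is a saddle point.

saddle point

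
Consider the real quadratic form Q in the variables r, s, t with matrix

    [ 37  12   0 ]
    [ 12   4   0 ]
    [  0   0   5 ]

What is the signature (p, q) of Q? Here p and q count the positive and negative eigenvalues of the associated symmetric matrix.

Symmetric row and column elimination reduces A to a congruent diagonal form with pivots 37, 4/37, 5.
That gives 3 positive pivots.

(3, 0)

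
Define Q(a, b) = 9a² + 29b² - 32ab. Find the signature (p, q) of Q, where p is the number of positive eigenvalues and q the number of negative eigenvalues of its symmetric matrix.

The symmetric matrix is A = [[9, -16], [-16, 29]].
Congruent diagonalization of A (simultaneous row and column reduction) yields pivots 9, 5/9.
That gives 2 positive pivots.

(2, 0)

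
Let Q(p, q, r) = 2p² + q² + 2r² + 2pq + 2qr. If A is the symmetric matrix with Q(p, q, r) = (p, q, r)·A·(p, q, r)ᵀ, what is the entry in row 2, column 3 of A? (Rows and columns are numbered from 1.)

1

The coefficient of q·r in Q is 2. For a symmetric A this equals A[2,3] + A[3,2] = 2·A[2,3].
So A[2,3] = 2/2 = 1.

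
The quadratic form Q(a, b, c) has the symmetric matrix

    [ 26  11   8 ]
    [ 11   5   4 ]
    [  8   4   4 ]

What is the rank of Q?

3

Row-reducing A symmetrically gives the diagonal entries 26, 9/26, 4/9.
Counting signs: 3 positive.
The rank is the number of nonzero pivots: 3.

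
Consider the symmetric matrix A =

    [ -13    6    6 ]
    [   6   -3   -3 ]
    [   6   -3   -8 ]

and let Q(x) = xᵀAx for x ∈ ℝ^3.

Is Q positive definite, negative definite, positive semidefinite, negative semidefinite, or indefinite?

An LDLᵀ factorisation of A has diagonal entries -13, -3/13, -5.
So there are 3 negative pivots.
Hence Q is negative definite.

negative definite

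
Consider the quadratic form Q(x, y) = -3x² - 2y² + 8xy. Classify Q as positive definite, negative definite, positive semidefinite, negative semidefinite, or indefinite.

indefinite

The symmetric matrix is A = [[-3, 4], [4, -2]].
Applying the same elementary operations to the rows and columns of A produces a congruent diagonal matrix with entries -3, 10/3.
That gives 1 positive, 1 negative pivots.
Hence Q is indefinite.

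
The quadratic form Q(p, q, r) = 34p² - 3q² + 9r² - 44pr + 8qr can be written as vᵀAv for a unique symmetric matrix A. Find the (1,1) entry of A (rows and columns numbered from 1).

34

The coefficient of p² in Q is 34, and that is exactly A[1,1].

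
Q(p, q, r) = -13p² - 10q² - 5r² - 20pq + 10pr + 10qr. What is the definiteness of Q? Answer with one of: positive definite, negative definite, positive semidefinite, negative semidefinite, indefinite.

The associated matrix is A = [[-13, -10, 5], [-10, -10, 5], [5, 5, -5]].
An LDLᵀ factorisation of A has diagonal entries -13, -30/13, -5/2.
That gives 3 negative pivots.
Hence Q is negative definite.

negative definite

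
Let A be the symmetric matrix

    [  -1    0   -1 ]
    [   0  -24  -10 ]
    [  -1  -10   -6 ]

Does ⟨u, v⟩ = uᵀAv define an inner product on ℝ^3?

Leading principal minors: Δ_1 = -1, Δ_2 = 24, Δ_3 = -20.
The signs alternate starting with Δ_1 < 0, so by Sylvester's criterion Q is negative definite.
⟨·,·⟩ is an inner product exactly when A is positive definite.

no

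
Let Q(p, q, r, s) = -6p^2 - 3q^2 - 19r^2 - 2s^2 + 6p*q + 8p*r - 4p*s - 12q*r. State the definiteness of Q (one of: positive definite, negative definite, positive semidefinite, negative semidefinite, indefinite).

The symmetric matrix of Q is A = [[-6, 3, 4, -2], [3, -3, -6, 0], [4, -6, -19, 0], [-2, 0, 0, -2]].
Leading principal minors: Δ_1 = -6, Δ_2 = 9, Δ_3 = -51, Δ_4 = 18.
The signs alternate starting with Δ_1 < 0, so by Sylvester's criterion Q is negative definite.

negative definite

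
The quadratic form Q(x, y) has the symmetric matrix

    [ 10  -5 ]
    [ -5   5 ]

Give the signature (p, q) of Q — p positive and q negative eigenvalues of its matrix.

(2, 0)

Row-reducing A symmetrically gives the diagonal entries 10, 5/2.
That gives 2 positive pivots.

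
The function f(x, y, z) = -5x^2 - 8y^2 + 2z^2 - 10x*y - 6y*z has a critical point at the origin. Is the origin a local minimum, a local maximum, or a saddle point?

The Hessian at the origin is H = [[-10, -10, 0], [-10, -16, -6], [0, -6, 4]].
Row-reducing H symmetrically gives the diagonal entries -10, -6, 10.
So there are 1 positive, 2 negative pivots.
H is indefinite, so the origin is a saddle point.

saddle point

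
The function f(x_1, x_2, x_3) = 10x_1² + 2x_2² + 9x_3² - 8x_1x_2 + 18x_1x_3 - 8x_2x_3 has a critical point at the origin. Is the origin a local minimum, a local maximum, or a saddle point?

local minimum

The Hessian at the origin is H = [[20, -8, 18], [-8, 4, -8], [18, -8, 18]].
Row-reducing H symmetrically gives the diagonal entries 20, 4/5, 1.
That gives 3 positive pivots.
H is positive definite, so the origin is a strict local minimum.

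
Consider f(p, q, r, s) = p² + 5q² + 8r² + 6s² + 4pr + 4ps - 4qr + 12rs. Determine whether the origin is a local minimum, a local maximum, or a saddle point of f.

The Hessian at the origin is H = [[2, 0, 4, 4], [0, 10, -4, 0], [4, -4, 16, 12], [4, 0, 12, 12]].
Applying the same elementary operations to the rows and columns of H produces a congruent diagonal matrix with entries 2, 10, 32/5, 3/2.
Counting signs: 4 positive.
H is positive definite, so the origin is a strict local minimum.

local minimum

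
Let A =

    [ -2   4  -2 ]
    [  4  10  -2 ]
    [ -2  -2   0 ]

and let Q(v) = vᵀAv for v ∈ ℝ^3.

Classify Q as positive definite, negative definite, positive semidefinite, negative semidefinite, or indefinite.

indefinite

Congruent diagonalization of A (simultaneous row and column reduction) yields pivots -2, 18, 0.
So there are 1 positive, 1 negative, 1 zero pivots.
Hence Q is indefinite.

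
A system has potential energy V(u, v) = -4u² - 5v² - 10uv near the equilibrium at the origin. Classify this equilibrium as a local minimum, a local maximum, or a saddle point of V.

The Hessian at the origin is H = [[-8, -10], [-10, -10]].
det H = -8·-10 − (-10)² = -20 < 0, so H is indefinite.
Therefore the origin is a saddle point.

saddle point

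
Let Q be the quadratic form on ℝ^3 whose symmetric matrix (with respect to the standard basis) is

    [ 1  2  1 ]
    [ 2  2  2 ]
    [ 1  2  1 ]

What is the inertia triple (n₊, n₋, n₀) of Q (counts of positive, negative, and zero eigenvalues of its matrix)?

Congruent diagonalization of A (simultaneous row and column reduction) yields pivots 1, -2, 0.
So there are 1 positive, 1 negative, 1 zero pivots.

(1, 1, 1)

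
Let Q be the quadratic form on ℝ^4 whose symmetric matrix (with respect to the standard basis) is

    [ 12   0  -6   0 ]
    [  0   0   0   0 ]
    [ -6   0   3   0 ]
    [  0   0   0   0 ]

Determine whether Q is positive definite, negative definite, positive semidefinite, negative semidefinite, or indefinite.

positive semidefinite

Applying the same elementary operations to the rows and columns of A produces a congruent diagonal matrix with entries 12, 0, 0, 0.
So there are 1 positive, 3 zero pivots.
Hence Q is positive semidefinite.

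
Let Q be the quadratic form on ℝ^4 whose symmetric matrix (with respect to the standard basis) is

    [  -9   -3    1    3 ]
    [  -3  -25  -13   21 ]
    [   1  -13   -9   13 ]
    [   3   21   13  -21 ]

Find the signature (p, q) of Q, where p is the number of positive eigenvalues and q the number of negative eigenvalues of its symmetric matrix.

Row-reducing A symmetrically gives the diagonal entries -9, -24, -40/27, 0.
That gives 3 negative, 1 zero pivots.

(0, 3)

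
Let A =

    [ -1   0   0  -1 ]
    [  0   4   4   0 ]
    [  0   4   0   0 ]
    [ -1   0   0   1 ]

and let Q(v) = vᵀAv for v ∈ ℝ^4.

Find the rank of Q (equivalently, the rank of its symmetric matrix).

Row-reducing A symmetrically gives the diagonal entries -1, 4, -4, 2.
Counting signs: 2 positive, 2 negative.
The rank is the number of nonzero pivots: 4.

4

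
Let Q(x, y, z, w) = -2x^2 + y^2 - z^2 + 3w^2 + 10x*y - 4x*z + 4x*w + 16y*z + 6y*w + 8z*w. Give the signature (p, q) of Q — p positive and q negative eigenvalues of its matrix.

The symmetric matrix is A = [[-2, 5, -2, 2], [5, 1, 8, 3], [-2, 8, -1, 4], [2, 3, 4, 3]].
Row-reducing A symmetrically gives the diagonal entries -2, 27/2, 1/3, 1/9.
Counting signs: 3 positive, 1 negative.

(3, 1)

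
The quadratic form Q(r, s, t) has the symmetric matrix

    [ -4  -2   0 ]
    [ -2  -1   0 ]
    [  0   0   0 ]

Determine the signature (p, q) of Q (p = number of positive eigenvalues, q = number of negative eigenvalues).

(0, 1)

Row-reducing A symmetrically gives the diagonal entries -4, 0, 0.
Counting signs: 1 negative, 2 zero.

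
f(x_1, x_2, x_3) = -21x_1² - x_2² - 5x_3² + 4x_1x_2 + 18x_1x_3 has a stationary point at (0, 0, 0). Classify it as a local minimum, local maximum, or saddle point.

The Hessian at the origin is H = [[-42, 4, 18], [4, -2, 0], [18, 0, -10]].
Applying the same elementary operations to the rows and columns of H produces a congruent diagonal matrix with entries -42, -34/21, -8/17.
So there are 3 negative pivots.
H is negative definite, so the origin is a strict local maximum.

local maximum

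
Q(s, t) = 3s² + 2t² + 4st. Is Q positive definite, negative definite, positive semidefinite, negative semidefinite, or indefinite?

positive definite

The symmetric matrix is A = [[3, 2], [2, 2]].
Applying the same elementary operations to the rows and columns of A produces a congruent diagonal matrix with entries 3, 2/3.
That gives 2 positive pivots.
Hence Q is positive definite.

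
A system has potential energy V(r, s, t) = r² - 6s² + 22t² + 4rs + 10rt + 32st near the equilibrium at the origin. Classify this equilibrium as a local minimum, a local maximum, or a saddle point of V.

The Hessian at the origin is H = [[2, 4, 10], [4, -12, 32], [10, 32, 44]].
Row-reducing H symmetrically gives the diagonal entries 2, -20, 6/5.
So there are 2 positive, 1 negative pivots.
H is indefinite, so the origin is a saddle point.

saddle point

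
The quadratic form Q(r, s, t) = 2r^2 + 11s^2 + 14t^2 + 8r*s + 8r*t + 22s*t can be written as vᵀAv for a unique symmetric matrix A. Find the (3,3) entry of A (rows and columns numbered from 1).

14

The coefficient of t^2 in Q is 14, and that is exactly A[3,3].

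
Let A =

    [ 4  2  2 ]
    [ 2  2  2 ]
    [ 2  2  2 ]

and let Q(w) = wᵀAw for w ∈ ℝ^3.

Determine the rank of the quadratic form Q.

2

Symmetric row and column elimination reduces A to a congruent diagonal form with pivots 4, 1, 0.
That gives 2 positive, 1 zero pivots.
The rank is the number of nonzero pivots: 2.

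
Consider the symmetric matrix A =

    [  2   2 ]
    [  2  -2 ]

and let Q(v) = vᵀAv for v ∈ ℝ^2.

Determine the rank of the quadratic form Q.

Congruent diagonalization of A (simultaneous row and column reduction) yields pivots 2, -4.
So there are 1 positive, 1 negative pivots.
The rank is the number of nonzero pivots: 2.

2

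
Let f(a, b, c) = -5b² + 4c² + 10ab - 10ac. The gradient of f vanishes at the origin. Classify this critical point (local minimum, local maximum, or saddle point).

The Hessian at the origin is H = [[0, 10, -10], [10, -10, 0], [-10, 0, 8]].
H is indefinite, so the origin is a saddle point.

saddle point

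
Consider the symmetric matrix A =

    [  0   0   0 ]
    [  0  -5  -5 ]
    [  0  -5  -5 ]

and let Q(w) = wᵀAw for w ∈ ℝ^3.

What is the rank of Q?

Applying the same elementary operations to the rows and columns of A produces a congruent diagonal matrix with entries 0, -5, 0.
Counting signs: 1 negative, 2 zero.
The rank is the number of nonzero pivots: 1.

1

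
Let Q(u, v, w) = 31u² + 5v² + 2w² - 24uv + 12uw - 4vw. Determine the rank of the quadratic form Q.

3

Write A = [[31, -12, 6], [-12, 5, -2], [6, -2, 2]].
Row-reducing A symmetrically gives the diagonal entries 31, 11/31, 6/11.
That gives 3 positive pivots.
The rank is the number of nonzero pivots: 3.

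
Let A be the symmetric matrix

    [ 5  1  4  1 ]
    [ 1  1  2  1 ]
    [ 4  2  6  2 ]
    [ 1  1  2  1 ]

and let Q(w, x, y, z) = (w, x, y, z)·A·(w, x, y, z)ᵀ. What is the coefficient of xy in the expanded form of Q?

The coefficient of xy is A[2,3] + A[3,2] = 2·2 = 4.

4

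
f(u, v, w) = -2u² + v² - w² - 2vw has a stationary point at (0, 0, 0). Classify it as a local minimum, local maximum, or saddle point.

The Hessian at the origin is H = [[-4, 0, 0], [0, 2, -2], [0, -2, -2]].
Symmetric row and column elimination reduces H to a congruent diagonal form with pivots -4, 2, -4.
Counting signs: 1 positive, 2 negative.
H is indefinite, so the origin is a saddle point.

saddle point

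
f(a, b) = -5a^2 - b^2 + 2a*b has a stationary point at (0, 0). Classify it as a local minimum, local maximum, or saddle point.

The Hessian at the origin is H = [[-10, 2], [2, -2]].
det H = -10·-2 − (2)² = 16 > 0 and H[1,1] = -10 < 0, so H is negative definite.
Therefore the origin is a local maximum.

local maximum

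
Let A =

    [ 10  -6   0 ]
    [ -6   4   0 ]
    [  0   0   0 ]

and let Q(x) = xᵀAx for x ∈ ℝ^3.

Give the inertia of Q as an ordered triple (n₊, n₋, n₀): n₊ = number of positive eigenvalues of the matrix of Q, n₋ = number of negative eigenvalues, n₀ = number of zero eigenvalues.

(2, 0, 1)

Congruent diagonalization of A (simultaneous row and column reduction) yields pivots 10, 2/5, 0.
Counting signs: 2 positive, 1 zero.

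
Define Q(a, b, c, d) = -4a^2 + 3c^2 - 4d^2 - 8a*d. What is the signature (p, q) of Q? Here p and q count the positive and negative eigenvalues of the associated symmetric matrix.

The symmetric matrix is A = [[-4, 0, 0, -4], [0, 0, 0, 0], [0, 0, 3, 0], [-4, 0, 0, -4]].
Symmetric row and column elimination reduces A to a congruent diagonal form with pivots -4, 0, 3, 0.
Counting signs: 1 positive, 1 negative, 2 zero.

(1, 1)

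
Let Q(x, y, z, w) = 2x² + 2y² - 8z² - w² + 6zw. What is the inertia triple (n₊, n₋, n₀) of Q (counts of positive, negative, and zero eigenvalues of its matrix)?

The associated matrix is A = [[2, 0, 0, 0], [0, 2, 0, 0], [0, 0, -8, 3], [0, 0, 3, -1]].
Row-reducing A symmetrically gives the diagonal entries 2, 2, -8, 1/8.
That gives 3 positive, 1 negative pivots.

(3, 1, 0)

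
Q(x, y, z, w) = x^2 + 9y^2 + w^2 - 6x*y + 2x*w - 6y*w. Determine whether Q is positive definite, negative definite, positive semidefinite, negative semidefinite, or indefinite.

positive semidefinite

Write A = [[1, -3, 0, 1], [-3, 9, 0, -3], [0, 0, 0, 0], [1, -3, 0, 1]].
Symmetric row and column elimination reduces A to a congruent diagonal form with pivots 1, 0, 0, 0.
That gives 1 positive, 3 zero pivots.
Hence Q is positive semidefinite.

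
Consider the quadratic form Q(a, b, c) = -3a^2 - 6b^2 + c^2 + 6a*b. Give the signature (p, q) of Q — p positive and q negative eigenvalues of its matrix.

(1, 2)

The associated matrix is A = [[-3, 3, 0], [3, -6, 0], [0, 0, 1]].
Congruent diagonalization of A (simultaneous row and column reduction) yields pivots -3, -3, 1.
Counting signs: 1 positive, 2 negative.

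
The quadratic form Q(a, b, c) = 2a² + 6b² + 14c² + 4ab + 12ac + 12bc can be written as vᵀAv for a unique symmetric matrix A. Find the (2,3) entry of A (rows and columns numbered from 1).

The coefficient of b·c in Q is 12. For a symmetric A this equals A[2,3] + A[3,2] = 2·A[2,3].
So A[2,3] = 12/2 = 6.

6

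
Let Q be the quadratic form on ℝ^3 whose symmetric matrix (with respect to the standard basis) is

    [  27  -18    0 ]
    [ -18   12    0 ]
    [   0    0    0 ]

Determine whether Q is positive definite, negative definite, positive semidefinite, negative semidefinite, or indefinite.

positive semidefinite

Row-reducing A symmetrically gives the diagonal entries 27, 0, 0.
So there are 1 positive, 2 zero pivots.
Hence Q is positive semidefinite.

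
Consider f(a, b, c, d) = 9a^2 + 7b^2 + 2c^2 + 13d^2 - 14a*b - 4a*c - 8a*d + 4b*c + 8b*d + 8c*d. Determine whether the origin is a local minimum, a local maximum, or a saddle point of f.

The Hessian at the origin is H = [[18, -14, -4, -8], [-14, 14, 4, 8], [-4, 4, 4, 8], [-8, 8, 8, 26]].
An LDLᵀ factorisation of H has diagonal entries 18, 28/9, 20/7, 10.
Counting signs: 4 positive.
H is positive definite, so the origin is a strict local minimum.

local minimum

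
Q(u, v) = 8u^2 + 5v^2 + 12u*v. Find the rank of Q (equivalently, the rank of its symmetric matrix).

2

Write A = [[8, 6], [6, 5]].
An LDLᵀ factorisation of A has diagonal entries 8, 1/2.
So there are 2 positive pivots.
The rank is the number of nonzero pivots: 2.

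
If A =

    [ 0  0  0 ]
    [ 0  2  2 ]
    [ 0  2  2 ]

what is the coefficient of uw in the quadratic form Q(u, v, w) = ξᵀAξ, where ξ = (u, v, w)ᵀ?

0

The coefficient of uw is A[1,3] + A[3,1] = 2·0 = 0.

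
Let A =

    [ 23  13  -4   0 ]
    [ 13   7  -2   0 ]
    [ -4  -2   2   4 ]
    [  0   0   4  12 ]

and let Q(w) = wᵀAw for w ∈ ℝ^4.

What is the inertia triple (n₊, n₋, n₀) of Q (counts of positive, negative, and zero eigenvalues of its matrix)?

(3, 1, 0)

Symmetric row and column elimination reduces A to a congruent diagonal form with pivots 23, -8/23, 3/2, 4/3.
Counting signs: 3 positive, 1 negative.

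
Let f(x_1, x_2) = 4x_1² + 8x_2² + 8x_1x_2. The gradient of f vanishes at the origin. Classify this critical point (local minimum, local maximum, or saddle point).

local minimum

The Hessian at the origin is H = [[8, 8], [8, 16]].
det H = 8·16 − (8)² = 64 > 0 and H[1,1] = 8 > 0, so H is positive definite.
Therefore the origin is a local minimum.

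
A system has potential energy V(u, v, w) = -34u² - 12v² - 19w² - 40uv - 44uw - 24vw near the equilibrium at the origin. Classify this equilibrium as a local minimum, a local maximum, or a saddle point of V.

The Hessian at the origin is H = [[-68, -40, -44], [-40, -24, -24], [-44, -24, -38]].
Symmetric row and column elimination reduces H to a congruent diagonal form with pivots -68, -8/17, -2.
That gives 3 negative pivots.
H is negative definite, so the origin is a strict local maximum.

local maximum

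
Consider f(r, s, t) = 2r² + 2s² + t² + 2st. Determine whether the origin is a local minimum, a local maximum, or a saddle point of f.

The Hessian at the origin is H = [[4, 0, 0], [0, 4, 2], [0, 2, 2]].
Symmetric row and column elimination reduces H to a congruent diagonal form with pivots 4, 4, 1.
So there are 3 positive pivots.
H is positive definite, so the origin is a strict local minimum.

local minimum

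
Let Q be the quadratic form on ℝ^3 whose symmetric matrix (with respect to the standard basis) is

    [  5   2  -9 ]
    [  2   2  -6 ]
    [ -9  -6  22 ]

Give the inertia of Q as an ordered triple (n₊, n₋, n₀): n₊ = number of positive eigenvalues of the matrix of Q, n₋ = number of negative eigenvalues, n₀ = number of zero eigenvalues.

Symmetric row and column elimination reduces A to a congruent diagonal form with pivots 5, 6/5, 1.
So there are 3 positive pivots.

(3, 0, 0)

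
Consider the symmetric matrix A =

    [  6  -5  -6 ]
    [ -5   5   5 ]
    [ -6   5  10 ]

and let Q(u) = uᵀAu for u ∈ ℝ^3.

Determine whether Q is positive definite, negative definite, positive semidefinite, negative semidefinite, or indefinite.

Symmetric row and column elimination reduces A to a congruent diagonal form with pivots 6, 5/6, 4.
So there are 3 positive pivots.
Hence Q is positive definite.

positive definite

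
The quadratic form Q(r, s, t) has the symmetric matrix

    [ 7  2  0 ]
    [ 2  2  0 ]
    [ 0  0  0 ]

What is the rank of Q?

2

Congruent diagonalization of A (simultaneous row and column reduction) yields pivots 7, 10/7, 0.
That gives 2 positive, 1 zero pivots.
The rank is the number of nonzero pivots: 2.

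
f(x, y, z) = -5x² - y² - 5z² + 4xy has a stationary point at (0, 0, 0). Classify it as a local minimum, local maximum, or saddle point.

The Hessian at the origin is H = [[-10, 4, 0], [4, -2, 0], [0, 0, -10]].
Congruent diagonalization of H (simultaneous row and column reduction) yields pivots -10, -2/5, -10.
Counting signs: 3 negative.
H is negative definite, so the origin is a strict local maximum.

local maximum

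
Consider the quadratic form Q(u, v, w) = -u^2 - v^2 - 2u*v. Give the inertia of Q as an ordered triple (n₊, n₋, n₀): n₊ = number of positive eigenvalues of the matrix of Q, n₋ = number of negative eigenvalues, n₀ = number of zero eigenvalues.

(0, 1, 2)

The associated matrix is A = [[-1, -1, 0], [-1, -1, 0], [0, 0, 0]].
Row-reducing A symmetrically gives the diagonal entries -1, 0, 0.
That gives 1 negative, 2 zero pivots.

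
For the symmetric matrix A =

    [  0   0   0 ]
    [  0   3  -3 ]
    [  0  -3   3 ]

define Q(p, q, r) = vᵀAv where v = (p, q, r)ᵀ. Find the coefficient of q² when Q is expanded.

The coefficient of q² is the diagonal entry A[2,2] = 3.

3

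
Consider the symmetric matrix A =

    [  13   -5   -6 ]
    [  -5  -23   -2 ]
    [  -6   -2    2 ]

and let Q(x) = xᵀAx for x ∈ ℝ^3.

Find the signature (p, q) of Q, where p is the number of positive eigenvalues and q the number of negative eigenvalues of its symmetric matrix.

Symmetric row and column elimination reduces A to a congruent diagonal form with pivots 13, -324/13, -2/81.
So there are 1 positive, 2 negative pivots.

(1, 2)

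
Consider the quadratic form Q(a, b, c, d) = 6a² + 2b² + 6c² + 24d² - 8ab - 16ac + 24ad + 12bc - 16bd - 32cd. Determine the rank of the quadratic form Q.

3

The symmetric matrix is A = [[6, -4, -8, 12], [-4, 2, 6, -8], [-8, 6, 6, -16], [12, -8, -16, 24]].
Applying the same elementary operations to the rows and columns of A produces a congruent diagonal matrix with entries 6, -2/3, -4, 0.
Counting signs: 1 positive, 2 negative, 1 zero.
The rank is the number of nonzero pivots: 3.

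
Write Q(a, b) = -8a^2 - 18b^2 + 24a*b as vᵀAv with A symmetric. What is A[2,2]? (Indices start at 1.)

The coefficient of b^2 in Q is -18, and that is exactly A[2,2].

-18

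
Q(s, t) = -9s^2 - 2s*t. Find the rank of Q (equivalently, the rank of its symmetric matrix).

2

The associated matrix is A = [[-9, -1], [-1, 0]].
Congruent diagonalization of A (simultaneous row and column reduction) yields pivots -9, 1/9.
Counting signs: 1 positive, 1 negative.
The rank is the number of nonzero pivots: 2.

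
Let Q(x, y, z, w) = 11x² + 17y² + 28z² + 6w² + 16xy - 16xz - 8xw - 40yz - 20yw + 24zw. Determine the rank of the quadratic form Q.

4

The associated matrix is A = [[11, 8, -8, -4], [8, 17, -20, -10], [-8, -20, 28, 12], [-4, -10, 12, 6]].
Congruent diagonalization of A (simultaneous row and column reduction) yields pivots 11, 123/11, 172/41, 2/43.
That gives 4 positive pivots.
The rank is the number of nonzero pivots: 4.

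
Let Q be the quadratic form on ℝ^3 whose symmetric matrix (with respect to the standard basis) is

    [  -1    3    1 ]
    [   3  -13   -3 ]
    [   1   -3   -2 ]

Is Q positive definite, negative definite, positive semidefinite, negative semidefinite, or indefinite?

An LDLᵀ factorisation of A has diagonal entries -1, -4, -1.
So there are 3 negative pivots.
Hence Q is negative definite.

negative definite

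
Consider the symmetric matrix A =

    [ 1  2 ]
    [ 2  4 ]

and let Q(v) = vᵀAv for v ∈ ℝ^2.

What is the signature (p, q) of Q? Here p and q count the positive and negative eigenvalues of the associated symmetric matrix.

(1, 0)

Congruent diagonalization of A (simultaneous row and column reduction) yields pivots 1, 0.
Counting signs: 1 positive, 1 zero.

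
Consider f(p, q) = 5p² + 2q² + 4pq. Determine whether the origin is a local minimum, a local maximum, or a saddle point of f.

The Hessian at the origin is H = [[10, 4], [4, 4]].
det H = 10·4 − (4)² = 24 > 0 and H[1,1] = 10 > 0, so H is positive definite.
Therefore the origin is a local minimum.

local minimum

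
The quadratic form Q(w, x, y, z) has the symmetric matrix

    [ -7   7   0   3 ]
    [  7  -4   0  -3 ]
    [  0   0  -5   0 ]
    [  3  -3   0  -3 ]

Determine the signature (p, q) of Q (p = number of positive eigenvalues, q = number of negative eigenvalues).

(1, 3)

An LDLᵀ factorisation of A has diagonal entries -7, 3, -5, -12/7.
That gives 1 positive, 3 negative pivots.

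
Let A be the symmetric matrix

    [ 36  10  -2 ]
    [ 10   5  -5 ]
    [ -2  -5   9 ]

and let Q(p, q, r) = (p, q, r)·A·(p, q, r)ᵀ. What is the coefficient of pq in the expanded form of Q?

The coefficient of pq is A[1,2] + A[2,1] = 2·10 = 20.

20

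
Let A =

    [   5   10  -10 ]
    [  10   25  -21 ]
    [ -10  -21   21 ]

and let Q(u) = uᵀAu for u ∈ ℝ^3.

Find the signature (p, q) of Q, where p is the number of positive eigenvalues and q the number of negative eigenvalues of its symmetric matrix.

(3, 0)

An LDLᵀ factorisation of A has diagonal entries 5, 5, 4/5.
So there are 3 positive pivots.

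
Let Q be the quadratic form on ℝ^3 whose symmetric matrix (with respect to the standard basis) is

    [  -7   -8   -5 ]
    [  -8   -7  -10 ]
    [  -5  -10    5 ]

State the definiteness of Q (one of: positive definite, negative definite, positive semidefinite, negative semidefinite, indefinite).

Symmetric row and column elimination reduces A to a congruent diagonal form with pivots -7, 15/7, 0.
So there are 1 positive, 1 negative, 1 zero pivots.
Hence Q is indefinite.

indefinite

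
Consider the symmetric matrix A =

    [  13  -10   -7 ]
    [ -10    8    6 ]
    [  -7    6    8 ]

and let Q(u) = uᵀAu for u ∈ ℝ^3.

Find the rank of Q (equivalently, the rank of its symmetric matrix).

3

Symmetric row and column elimination reduces A to a congruent diagonal form with pivots 13, 4/13, 3.
So there are 3 positive pivots.
The rank is the number of nonzero pivots: 3.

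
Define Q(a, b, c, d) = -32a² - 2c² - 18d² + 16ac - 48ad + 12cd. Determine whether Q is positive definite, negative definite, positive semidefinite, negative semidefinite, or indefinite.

The associated matrix is A = [[-32, 0, 8, -24], [0, 0, 0, 0], [8, 0, -2, 6], [-24, 0, 6, -18]].
Row-reducing A symmetrically gives the diagonal entries -32, 0, 0, 0.
So there are 1 negative, 3 zero pivots.
Hence Q is negative semidefinite.

negative semidefinite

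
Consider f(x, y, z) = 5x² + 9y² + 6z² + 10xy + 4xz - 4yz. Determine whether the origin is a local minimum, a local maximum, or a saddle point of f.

The Hessian at the origin is H = [[10, 10, 4], [10, 18, -4], [4, -4, 12]].
An LDLᵀ factorisation of H has diagonal entries 10, 8, 12/5.
Counting signs: 3 positive.
H is positive definite, so the origin is a strict local minimum.

local minimum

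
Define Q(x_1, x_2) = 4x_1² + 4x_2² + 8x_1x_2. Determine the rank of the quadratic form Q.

Write A = [[4, 4], [4, 4]].
Applying the same elementary operations to the rows and columns of A produces a congruent diagonal matrix with entries 4, 0.
That gives 1 positive, 1 zero pivots.
The rank is the number of nonzero pivots: 1.

1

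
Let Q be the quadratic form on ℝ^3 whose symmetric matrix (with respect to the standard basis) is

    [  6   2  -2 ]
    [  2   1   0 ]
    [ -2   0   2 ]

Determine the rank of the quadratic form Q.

Row-reducing A symmetrically gives the diagonal entries 6, 1/3, 0.
So there are 2 positive, 1 zero pivots.
The rank is the number of nonzero pivots: 2.

2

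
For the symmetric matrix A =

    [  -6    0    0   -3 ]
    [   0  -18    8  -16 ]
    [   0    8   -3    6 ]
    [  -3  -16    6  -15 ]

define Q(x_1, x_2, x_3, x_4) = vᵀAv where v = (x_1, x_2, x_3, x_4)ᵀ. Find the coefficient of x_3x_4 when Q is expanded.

12

The coefficient of x_3x_4 is A[3,4] + A[4,3] = 2·6 = 12.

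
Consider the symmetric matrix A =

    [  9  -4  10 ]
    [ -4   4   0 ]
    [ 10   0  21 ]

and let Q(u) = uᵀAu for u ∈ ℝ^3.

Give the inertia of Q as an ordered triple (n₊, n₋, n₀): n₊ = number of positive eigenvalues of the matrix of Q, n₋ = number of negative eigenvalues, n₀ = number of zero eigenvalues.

(3, 0, 0)

Row-reducing A symmetrically gives the diagonal entries 9, 20/9, 1.
So there are 3 positive pivots.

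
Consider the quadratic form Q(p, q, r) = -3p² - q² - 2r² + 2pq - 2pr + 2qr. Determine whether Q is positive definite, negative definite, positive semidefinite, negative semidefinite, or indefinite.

The symmetric matrix of Q is A = [[-3, 1, -1], [1, -1, 1], [-1, 1, -2]].
Leading principal minors: Δ_1 = -3, Δ_2 = 2, Δ_3 = -2.
The signs alternate starting with Δ_1 < 0, so by Sylvester's criterion Q is negative definite.

negative definite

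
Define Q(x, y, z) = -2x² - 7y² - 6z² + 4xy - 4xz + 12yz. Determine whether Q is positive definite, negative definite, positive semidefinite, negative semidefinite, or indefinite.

negative definite

The associated matrix is A = [[-2, 2, -2], [2, -7, 6], [-2, 6, -6]].
Symmetric row and column elimination reduces A to a congruent diagonal form with pivots -2, -5, -4/5.
Counting signs: 3 negative.
Hence Q is negative definite.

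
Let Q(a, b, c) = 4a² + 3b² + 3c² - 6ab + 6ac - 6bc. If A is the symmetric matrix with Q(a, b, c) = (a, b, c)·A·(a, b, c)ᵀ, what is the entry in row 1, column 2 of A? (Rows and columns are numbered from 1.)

The coefficient of a·b in Q is -6. For a symmetric A this equals A[1,2] + A[2,1] = 2·A[1,2].
So A[1,2] = -6/2 = -3.

-3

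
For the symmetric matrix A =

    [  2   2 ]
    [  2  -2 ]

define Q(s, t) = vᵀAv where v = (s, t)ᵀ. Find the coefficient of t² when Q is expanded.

The coefficient of t² is the diagonal entry A[2,2] = -2.

-2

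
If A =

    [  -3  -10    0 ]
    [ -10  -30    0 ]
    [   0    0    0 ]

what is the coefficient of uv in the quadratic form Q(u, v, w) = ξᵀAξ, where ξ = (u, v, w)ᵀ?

The coefficient of uv is A[1,2] + A[2,1] = 2·(-10) = -20.

-20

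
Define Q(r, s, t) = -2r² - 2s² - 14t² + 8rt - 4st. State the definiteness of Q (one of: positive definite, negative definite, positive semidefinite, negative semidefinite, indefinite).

The associated matrix is A = [[-2, 0, 4], [0, -2, -2], [4, -2, -14]].
Row-reducing A symmetrically gives the diagonal entries -2, -2, -4.
That gives 3 negative pivots.
Hence Q is negative definite.

negative definite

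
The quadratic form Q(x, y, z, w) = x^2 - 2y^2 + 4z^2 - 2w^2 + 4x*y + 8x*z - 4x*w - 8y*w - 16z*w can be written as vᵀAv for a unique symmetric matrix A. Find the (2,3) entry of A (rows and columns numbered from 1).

0

The coefficient of y·z in Q is 0. For a symmetric A this equals A[2,3] + A[3,2] = 2·A[2,3].
So A[2,3] = 0/2 = 0.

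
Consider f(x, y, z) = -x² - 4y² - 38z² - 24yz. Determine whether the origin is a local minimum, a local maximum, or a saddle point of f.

The Hessian at the origin is H = [[-2, 0, 0], [0, -8, -24], [0, -24, -76]].
Congruent diagonalization of H (simultaneous row and column reduction) yields pivots -2, -8, -4.
Counting signs: 3 negative.
H is negative definite, so the origin is a strict local maximum.

local maximum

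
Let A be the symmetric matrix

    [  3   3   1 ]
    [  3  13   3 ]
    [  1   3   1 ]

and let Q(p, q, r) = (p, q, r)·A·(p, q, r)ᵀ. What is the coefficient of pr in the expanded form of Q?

The coefficient of pr is A[1,3] + A[3,1] = 2·1 = 2.

2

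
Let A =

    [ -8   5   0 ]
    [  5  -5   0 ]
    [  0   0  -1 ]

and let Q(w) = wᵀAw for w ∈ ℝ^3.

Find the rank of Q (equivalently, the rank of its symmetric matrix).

Congruent diagonalization of A (simultaneous row and column reduction) yields pivots -8, -15/8, -1.
That gives 3 negative pivots.
The rank is the number of nonzero pivots: 3.

3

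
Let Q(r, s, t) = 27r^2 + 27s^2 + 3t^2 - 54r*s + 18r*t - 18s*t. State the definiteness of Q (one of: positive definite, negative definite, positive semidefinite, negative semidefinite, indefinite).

positive semidefinite

The symmetric matrix is A = [[27, -27, 9], [-27, 27, -9], [9, -9, 3]].
Symmetric row and column elimination reduces A to a congruent diagonal form with pivots 27, 0, 0.
So there are 1 positive, 2 zero pivots.
Hence Q is positive semidefinite.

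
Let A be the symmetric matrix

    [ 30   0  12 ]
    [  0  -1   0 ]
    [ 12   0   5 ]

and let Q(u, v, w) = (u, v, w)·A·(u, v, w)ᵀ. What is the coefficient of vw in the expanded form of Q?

0

The coefficient of vw is A[2,3] + A[3,2] = 2·0 = 0.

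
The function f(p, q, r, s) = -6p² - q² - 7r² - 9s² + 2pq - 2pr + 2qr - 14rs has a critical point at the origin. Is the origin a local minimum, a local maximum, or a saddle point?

local maximum

The Hessian at the origin is H = [[-12, 2, -2, 0], [2, -2, 2, 0], [-2, 2, -14, -14], [0, 0, -14, -18]].
Symmetric row and column elimination reduces H to a congruent diagonal form with pivots -12, -5/3, -12, -5/3.
Counting signs: 4 negative.
H is negative definite, so the origin is a strict local maximum.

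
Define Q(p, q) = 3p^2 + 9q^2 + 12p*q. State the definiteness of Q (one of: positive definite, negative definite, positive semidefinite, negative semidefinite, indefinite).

indefinite

The associated matrix is A = [[3, 6], [6, 9]].
Congruent diagonalization of A (simultaneous row and column reduction) yields pivots 3, -3.
That gives 1 positive, 1 negative pivots.
Hence Q is indefinite.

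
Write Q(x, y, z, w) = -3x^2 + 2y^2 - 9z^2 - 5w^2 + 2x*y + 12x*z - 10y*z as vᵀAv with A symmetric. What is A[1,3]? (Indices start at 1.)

6

The coefficient of x·z in Q is 12. For a symmetric A this equals A[1,3] + A[3,1] = 2·A[1,3].
So A[1,3] = 12/2 = 6.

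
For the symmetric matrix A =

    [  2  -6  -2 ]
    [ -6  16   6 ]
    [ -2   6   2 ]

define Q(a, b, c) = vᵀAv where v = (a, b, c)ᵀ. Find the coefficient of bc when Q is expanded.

The coefficient of bc is A[2,3] + A[3,2] = 2·6 = 12.

12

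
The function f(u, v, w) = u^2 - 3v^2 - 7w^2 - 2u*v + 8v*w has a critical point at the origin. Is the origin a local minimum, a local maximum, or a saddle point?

saddle point

The Hessian at the origin is H = [[2, -2, 0], [-2, -6, 8], [0, 8, -14]].
Row-reducing H symmetrically gives the diagonal entries 2, -8, -6.
So there are 1 positive, 2 negative pivots.
H is indefinite, so the origin is a saddle point.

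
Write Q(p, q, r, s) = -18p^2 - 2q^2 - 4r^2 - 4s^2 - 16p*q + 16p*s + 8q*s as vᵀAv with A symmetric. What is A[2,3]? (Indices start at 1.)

0

The coefficient of q·r in Q is 0. For a symmetric A this equals A[2,3] + A[3,2] = 2·A[2,3].
So A[2,3] = 0/2 = 0.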